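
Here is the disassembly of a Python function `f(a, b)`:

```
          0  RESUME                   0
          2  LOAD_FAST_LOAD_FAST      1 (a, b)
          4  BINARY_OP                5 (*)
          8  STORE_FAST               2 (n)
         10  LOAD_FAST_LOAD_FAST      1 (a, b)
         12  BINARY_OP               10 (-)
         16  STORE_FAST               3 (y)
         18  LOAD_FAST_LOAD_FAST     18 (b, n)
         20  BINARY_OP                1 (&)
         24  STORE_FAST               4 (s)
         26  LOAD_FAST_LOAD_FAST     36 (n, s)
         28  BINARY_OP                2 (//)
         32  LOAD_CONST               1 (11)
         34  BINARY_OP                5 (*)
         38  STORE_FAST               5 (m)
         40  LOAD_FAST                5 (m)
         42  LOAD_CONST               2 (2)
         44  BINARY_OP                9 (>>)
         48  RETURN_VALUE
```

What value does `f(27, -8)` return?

LOAD_FAST_LOAD_FAST a,b → push 27,-8. Stack: [27, -8]
BINARY_OP * → 27 * -8 = -216. Stack: [-216]
STORE_FAST n → n=-216. Stack: []
LOAD_FAST_LOAD_FAST a,b → push 27,-8. Stack: [27, -8]
BINARY_OP - → 27 - -8 = 35. Stack: [35]
STORE_FAST y → y=35. Stack: []
LOAD_FAST_LOAD_FAST b,n → push -8,-216. Stack: [-8, -216]
BINARY_OP & → -8 & -216 = -216. Stack: [-216]
STORE_FAST s → s=-216. Stack: []
LOAD_FAST_LOAD_FAST n,s → push -216,-216. Stack: [-216, -216]
BINARY_OP // → -216 // -216 = 1. Stack: [1]
LOAD_CONST → push 11. Stack: [1, 11]
BINARY_OP * → 1 * 11 = 11. Stack: [11]
STORE_FAST m → m=11. Stack: []
LOAD_FAST m → push 11. Stack: [11]
LOAD_CONST → push 2. Stack: [11, 2]
BINARY_OP >> → 11 >> 2 = 2. Stack: [2]
RETURN_VALUE → return 2.

2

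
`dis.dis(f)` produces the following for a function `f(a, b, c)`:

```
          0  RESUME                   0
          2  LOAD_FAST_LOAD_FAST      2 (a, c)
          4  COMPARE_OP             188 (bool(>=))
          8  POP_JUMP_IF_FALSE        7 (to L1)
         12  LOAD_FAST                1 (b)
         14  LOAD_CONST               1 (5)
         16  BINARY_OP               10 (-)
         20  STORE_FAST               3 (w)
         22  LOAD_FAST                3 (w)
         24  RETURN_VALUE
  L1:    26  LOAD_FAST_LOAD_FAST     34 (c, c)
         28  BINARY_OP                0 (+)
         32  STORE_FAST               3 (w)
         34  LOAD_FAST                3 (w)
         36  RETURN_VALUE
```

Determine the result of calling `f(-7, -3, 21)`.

LOAD_FAST_LOAD_FAST a,c → push -7,21. Stack: [-7, 21]
COMPARE_OP bool(>=) → -7 vs 21 = False. Stack: [False]
POP_JUMP_IF_FALSE → pop False; jump. Stack: []
LOAD_FAST_LOAD_FAST c,c → push 21,21. Stack: [21, 21]
BINARY_OP + → 21 + 21 = 42. Stack: [42]
STORE_FAST w → w=42. Stack: []
LOAD_FAST w → push 42. Stack: [42]
RETURN_VALUE → return 42.

42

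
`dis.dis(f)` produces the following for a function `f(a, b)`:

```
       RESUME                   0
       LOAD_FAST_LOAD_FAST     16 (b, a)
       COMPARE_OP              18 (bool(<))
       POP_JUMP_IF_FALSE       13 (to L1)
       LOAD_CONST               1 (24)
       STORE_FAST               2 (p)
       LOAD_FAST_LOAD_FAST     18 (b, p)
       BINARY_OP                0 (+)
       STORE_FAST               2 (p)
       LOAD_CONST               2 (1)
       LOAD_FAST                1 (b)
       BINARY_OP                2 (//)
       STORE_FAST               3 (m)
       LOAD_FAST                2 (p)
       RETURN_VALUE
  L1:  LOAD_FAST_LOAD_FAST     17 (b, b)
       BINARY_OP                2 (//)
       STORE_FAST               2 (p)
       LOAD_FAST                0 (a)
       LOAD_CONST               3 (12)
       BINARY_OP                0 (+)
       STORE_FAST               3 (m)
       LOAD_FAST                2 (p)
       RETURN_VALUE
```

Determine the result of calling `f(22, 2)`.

26

LOAD_FAST_LOAD_FAST b,a → push 2,22. Stack: [2, 22]
COMPARE_OP bool(<) → 2 vs 22 = True. Stack: [True]
POP_JUMP_IF_FALSE → pop True; no jump. Stack: []
LOAD_CONST → push 24. Stack: [24]
STORE_FAST p → p=24. Stack: []
LOAD_FAST_LOAD_FAST b,p → push 2,24. Stack: [2, 24]
BINARY_OP + → 2 + 24 = 26. Stack: [26]
STORE_FAST p → p=26. Stack: []
LOAD_CONST → push 1. Stack: [1]
LOAD_FAST b → push 2. Stack: [1, 2]
BINARY_OP // → 1 // 2 = 0. Stack: [0]
STORE_FAST m → m=0. Stack: []
LOAD_FAST p → push 26. Stack: [26]
RETURN_VALUE → return 26.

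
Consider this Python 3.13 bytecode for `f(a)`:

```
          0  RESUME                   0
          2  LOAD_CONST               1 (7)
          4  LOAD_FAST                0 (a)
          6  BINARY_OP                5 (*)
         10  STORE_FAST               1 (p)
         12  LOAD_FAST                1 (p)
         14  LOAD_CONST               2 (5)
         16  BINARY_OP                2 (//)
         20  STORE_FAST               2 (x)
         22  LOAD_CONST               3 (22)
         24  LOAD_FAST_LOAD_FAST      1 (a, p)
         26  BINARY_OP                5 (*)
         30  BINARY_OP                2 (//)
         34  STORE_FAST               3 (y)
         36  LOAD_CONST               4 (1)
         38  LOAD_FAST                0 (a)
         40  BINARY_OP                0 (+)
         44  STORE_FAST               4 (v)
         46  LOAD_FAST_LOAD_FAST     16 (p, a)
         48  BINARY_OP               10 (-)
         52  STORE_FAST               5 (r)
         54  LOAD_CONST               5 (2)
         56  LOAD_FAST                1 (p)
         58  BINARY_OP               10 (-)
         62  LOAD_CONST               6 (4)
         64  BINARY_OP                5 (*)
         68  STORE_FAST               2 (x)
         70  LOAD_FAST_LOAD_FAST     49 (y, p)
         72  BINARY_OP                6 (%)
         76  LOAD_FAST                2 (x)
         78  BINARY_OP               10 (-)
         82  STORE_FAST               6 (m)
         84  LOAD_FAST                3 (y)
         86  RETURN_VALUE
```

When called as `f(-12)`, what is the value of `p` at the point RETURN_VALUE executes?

LOAD_CONST → push 7. Stack: [7]
LOAD_FAST a → push -12. Stack: [7, -12]
BINARY_OP * → 7 * -12 = -84. Stack: [-84]
STORE_FAST p → p=-84. Stack: []
LOAD_FAST p → push -84. Stack: [-84]
LOAD_CONST → push 5. Stack: [-84, 5]
BINARY_OP // → -84 // 5 = -17. Stack: [-17]
STORE_FAST x → x=-17. Stack: []
LOAD_CONST → push 22. Stack: [22]
LOAD_FAST_LOAD_FAST a,p → push -12,-84. Stack: [22, -12, -84]
BINARY_OP * → -12 * -84 = 1008. Stack: [22, 1008]
BINARY_OP // → 22 // 1008 = 0. Stack: [0]
STORE_FAST y → y=0. Stack: []
LOAD_CONST → push 1. Stack: [1]
LOAD_FAST a → push -12. Stack: [1, -12]
BINARY_OP + → 1 + -12 = -11. Stack: [-11]
STORE_FAST v → v=-11. Stack: []
LOAD_FAST_LOAD_FAST p,a → push -84,-12. Stack: [-84, -12]
BINARY_OP - → -84 - -12 = -72. Stack: [-72]
STORE_FAST r → r=-72. Stack: []
LOAD_CONST → push 2. Stack: [2]
LOAD_FAST p → push -84. Stack: [2, -84]
BINARY_OP - → 2 - -84 = 86. Stack: [86]
LOAD_CONST → push 4. Stack: [86, 4]
BINARY_OP * → 86 * 4 = 344. Stack: [344]
STORE_FAST x → x=344. Stack: []
LOAD_FAST_LOAD_FAST y,p → push 0,-84. Stack: [0, -84]
BINARY_OP % → 0 % -84 = 0. Stack: [0]
LOAD_FAST x → push 344. Stack: [0, 344]
BINARY_OP - → 0 - 344 = -344. Stack: [-344]
STORE_FAST m → m=-344. Stack: []
LOAD_FAST y → push 0. Stack: [0]
RETURN_VALUE → return 0.

-84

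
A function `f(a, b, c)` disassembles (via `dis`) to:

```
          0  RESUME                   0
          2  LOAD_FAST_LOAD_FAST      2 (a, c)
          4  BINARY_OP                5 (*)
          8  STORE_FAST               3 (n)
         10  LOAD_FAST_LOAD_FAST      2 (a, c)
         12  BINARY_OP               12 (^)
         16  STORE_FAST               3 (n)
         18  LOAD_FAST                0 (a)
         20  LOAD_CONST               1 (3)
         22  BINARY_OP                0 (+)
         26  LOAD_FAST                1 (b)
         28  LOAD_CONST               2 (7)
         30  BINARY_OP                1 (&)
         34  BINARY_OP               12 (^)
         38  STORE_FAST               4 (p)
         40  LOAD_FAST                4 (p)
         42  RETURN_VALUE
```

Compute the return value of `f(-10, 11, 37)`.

LOAD_FAST_LOAD_FAST a,c → push -10,37. Stack: [-10, 37]
BINARY_OP * → -10 * 37 = -370. Stack: [-370]
STORE_FAST n → n=-370. Stack: []
LOAD_FAST_LOAD_FAST a,c → push -10,37. Stack: [-10, 37]
BINARY_OP ^ → -10 ^ 37 = -45. Stack: [-45]
STORE_FAST n → n=-45. Stack: []
LOAD_FAST a → push -10. Stack: [-10]
LOAD_CONST → push 3. Stack: [-10, 3]
BINARY_OP + → -10 + 3 = -7. Stack: [-7]
LOAD_FAST b → push 11. Stack: [-7, 11]
LOAD_CONST → push 7. Stack: [-7, 11, 7]
BINARY_OP & → 11 & 7 = 3. Stack: [-7, 3]
BINARY_OP ^ → -7 ^ 3 = -6. Stack: [-6]
STORE_FAST p → p=-6. Stack: []
LOAD_FAST p → push -6. Stack: [-6]
RETURN_VALUE → return -6.

-6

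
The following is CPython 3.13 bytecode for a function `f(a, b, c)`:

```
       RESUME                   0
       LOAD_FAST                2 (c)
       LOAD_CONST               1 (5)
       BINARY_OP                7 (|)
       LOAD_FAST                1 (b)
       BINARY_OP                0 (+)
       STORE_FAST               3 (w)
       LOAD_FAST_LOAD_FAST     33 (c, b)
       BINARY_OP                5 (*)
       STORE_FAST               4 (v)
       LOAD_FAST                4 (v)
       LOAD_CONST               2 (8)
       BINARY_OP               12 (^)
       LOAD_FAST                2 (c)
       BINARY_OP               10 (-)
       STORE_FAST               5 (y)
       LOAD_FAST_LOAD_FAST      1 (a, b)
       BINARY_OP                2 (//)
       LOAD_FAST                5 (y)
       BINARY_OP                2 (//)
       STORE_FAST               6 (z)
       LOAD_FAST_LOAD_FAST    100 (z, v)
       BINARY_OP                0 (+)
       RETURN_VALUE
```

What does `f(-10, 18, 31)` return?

LOAD_FAST c → push 31. Stack: [31]
LOAD_CONST → push 5. Stack: [31, 5]
BINARY_OP | → 31 | 5 = 31. Stack: [31]
LOAD_FAST b → push 18. Stack: [31, 18]
BINARY_OP + → 31 + 18 = 49. Stack: [49]
STORE_FAST w → w=49. Stack: []
LOAD_FAST_LOAD_FAST c,b → push 31,18. Stack: [31, 18]
BINARY_OP * → 31 * 18 = 558. Stack: [558]
STORE_FAST v → v=558. Stack: []
LOAD_FAST v → push 558. Stack: [558]
LOAD_CONST → push 8. Stack: [558, 8]
BINARY_OP ^ → 558 ^ 8 = 550. Stack: [550]
LOAD_FAST c → push 31. Stack: [550, 31]
BINARY_OP - → 550 - 31 = 519. Stack: [519]
STORE_FAST y → y=519. Stack: []
LOAD_FAST_LOAD_FAST a,b → push -10,18. Stack: [-10, 18]
BINARY_OP // → -10 // 18 = -1. Stack: [-1]
LOAD_FAST y → push 519. Stack: [-1, 519]
BINARY_OP // → -1 // 519 = -1. Stack: [-1]
STORE_FAST z → z=-1. Stack: []
LOAD_FAST_LOAD_FAST z,v → push -1,558. Stack: [-1, 558]
BINARY_OP + → -1 + 558 = 557. Stack: [557]
RETURN_VALUE → return 557.

557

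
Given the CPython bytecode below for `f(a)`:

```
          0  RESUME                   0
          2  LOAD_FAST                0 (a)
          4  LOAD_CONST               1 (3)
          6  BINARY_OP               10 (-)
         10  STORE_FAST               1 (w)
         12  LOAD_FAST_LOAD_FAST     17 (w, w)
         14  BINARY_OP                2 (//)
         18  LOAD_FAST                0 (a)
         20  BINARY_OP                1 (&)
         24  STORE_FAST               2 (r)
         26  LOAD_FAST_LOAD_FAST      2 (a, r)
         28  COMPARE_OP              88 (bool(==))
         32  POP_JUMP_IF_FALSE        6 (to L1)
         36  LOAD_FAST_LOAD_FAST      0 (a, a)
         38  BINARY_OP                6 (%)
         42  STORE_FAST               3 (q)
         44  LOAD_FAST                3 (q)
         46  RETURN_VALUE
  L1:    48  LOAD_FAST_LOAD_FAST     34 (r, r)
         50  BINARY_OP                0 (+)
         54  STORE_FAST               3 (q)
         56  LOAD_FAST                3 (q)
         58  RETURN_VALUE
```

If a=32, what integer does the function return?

0

LOAD_FAST a → push 32. Stack: [32]
LOAD_CONST → push 3. Stack: [32, 3]
BINARY_OP - → 32 - 3 = 29. Stack: [29]
STORE_FAST w → w=29. Stack: []
LOAD_FAST_LOAD_FAST w,w → push 29,29. Stack: [29, 29]
BINARY_OP // → 29 // 29 = 1. Stack: [1]
LOAD_FAST a → push 32. Stack: [1, 32]
BINARY_OP & → 1 & 32 = 0. Stack: [0]
STORE_FAST r → r=0. Stack: []
LOAD_FAST_LOAD_FAST a,r → push 32,0. Stack: [32, 0]
COMPARE_OP bool(==) → 32 vs 0 = False. Stack: [False]
POP_JUMP_IF_FALSE → pop False; jump. Stack: []
LOAD_FAST_LOAD_FAST r,r → push 0,0. Stack: [0, 0]
BINARY_OP + → 0 + 0 = 0. Stack: [0]
STORE_FAST q → q=0. Stack: []
LOAD_FAST q → push 0. Stack: [0]
RETURN_VALUE → return 0.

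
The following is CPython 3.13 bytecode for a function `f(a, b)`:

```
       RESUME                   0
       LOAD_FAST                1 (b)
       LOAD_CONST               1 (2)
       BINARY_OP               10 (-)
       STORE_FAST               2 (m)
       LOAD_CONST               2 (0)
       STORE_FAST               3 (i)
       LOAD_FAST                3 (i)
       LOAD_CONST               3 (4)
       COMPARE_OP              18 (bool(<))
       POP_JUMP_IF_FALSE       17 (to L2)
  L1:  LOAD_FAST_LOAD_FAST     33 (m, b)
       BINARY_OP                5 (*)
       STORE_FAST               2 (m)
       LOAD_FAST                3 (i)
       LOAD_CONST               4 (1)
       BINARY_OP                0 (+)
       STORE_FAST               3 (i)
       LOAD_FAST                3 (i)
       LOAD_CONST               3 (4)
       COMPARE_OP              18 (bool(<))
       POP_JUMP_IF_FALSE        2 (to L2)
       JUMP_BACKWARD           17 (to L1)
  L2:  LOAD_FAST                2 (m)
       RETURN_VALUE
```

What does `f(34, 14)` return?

LOAD_FAST b → push 14. Stack: [14]
LOAD_CONST → push 2. Stack: [14, 2]
BINARY_OP - → 14 - 2 = 12. Stack: [12]
STORE_FAST m → m=12. Stack: []
LOAD_CONST → push 0. Stack: [0]
STORE_FAST i → i=0. Stack: []
LOAD_FAST i → push 0. Stack: [0]
LOAD_CONST → push 4. Stack: [0, 4]
COMPARE_OP bool(<) → 0 vs 4 = True. Stack: [True]
POP_JUMP_IF_FALSE → pop True; no jump. Stack: []
LOAD_FAST_LOAD_FAST m,b → push 12,14. Stack: [12, 14]
BINARY_OP * → 12 * 14 = 168. Stack: [168]
STORE_FAST m → m=168. Stack: []
LOAD_FAST i → push 0. Stack: [0]
LOAD_CONST → push 1. Stack: [0, 1]
BINARY_OP + → 0 + 1 = 1. Stack: [1]
STORE_FAST i → i=1. Stack: []
LOAD_FAST i → push 1. Stack: [1]
LOAD_CONST → push 4. Stack: [1, 4]
COMPARE_OP bool(<) → 1 vs 4 = True. Stack: [True]
POP_JUMP_IF_FALSE → pop True; no jump. Stack: []
LOAD_FAST_LOAD_FAST m,b → push 168,14. Stack: [168, 14]
BINARY_OP * → 168 * 14 = 2352. Stack: [2352]
STORE_FAST m → m=2352. Stack: []
LOAD_FAST i → push 1. Stack: [1]
LOAD_CONST → push 1. Stack: [1, 1]
BINARY_OP + → 1 + 1 = 2. Stack: [2]
STORE_FAST i → i=2. Stack: []
LOAD_FAST i → push 2. Stack: [2]
LOAD_CONST → push 4. Stack: [2, 4]
COMPARE_OP bool(<) → 2 vs 4 = True. Stack: [True]
POP_JUMP_IF_FALSE → pop True; no jump. Stack: []
LOAD_FAST_LOAD_FAST m,b → push 2352,14. Stack: [2352, 14]
BINARY_OP * → 2352 * 14 = 32928. Stack: [32928]
STORE_FAST m → m=32928. Stack: []
LOAD_FAST i → push 2. Stack: [2]
LOAD_CONST → push 1. Stack: [2, 1]
BINARY_OP + → 2 + 1 = 3. Stack: [3]
STORE_FAST i → i=3. Stack: []
LOAD_FAST i → push 3. Stack: [3]
LOAD_CONST → push 4. Stack: [3, 4]
COMPARE_OP bool(<) → 3 vs 4 = True. Stack: [True]
POP_JUMP_IF_FALSE → pop True; no jump. Stack: []
LOAD_FAST_LOAD_FAST m,b → push 32928,14. Stack: [32928, 14]
BINARY_OP * → 32928 * 14 = 460992. Stack: [460992]
STORE_FAST m → m=460992. Stack: []
LOAD_FAST i → push 3. Stack: [3]
LOAD_CONST → push 1. Stack: [3, 1]
BINARY_OP + → 3 + 1 = 4. Stack: [4]
STORE_FAST i → i=4. Stack: []
LOAD_FAST i → push 4. Stack: [4]
LOAD_CONST → push 4. Stack: [4, 4]
COMPARE_OP bool(<) → 4 vs 4 = False. Stack: [False]
POP_JUMP_IF_FALSE → pop False; jump. Stack: []
LOAD_FAST m → push 460992. Stack: [460992]
RETURN_VALUE → return 460992.

460992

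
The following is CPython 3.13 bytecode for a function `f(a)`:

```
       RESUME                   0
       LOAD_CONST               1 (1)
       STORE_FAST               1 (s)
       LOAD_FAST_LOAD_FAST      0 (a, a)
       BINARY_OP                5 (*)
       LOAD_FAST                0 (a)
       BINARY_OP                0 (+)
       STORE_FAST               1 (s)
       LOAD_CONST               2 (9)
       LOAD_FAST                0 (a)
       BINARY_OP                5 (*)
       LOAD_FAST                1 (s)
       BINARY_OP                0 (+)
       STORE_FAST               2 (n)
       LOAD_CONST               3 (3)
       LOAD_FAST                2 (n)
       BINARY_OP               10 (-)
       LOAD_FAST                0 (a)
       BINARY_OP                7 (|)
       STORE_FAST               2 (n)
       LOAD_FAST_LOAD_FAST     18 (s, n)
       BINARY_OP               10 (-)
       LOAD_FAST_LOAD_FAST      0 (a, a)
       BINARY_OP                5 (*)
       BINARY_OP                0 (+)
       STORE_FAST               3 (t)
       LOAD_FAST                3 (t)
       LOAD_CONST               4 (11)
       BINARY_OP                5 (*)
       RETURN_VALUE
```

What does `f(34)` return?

LOAD_CONST → push 1. Stack: [1]
STORE_FAST s → s=1. Stack: []
LOAD_FAST_LOAD_FAST a,a → push 34,34. Stack: [34, 34]
BINARY_OP * → 34 * 34 = 1156. Stack: [1156]
LOAD_FAST a → push 34. Stack: [1156, 34]
BINARY_OP + → 1156 + 34 = 1190. Stack: [1190]
STORE_FAST s → s=1190. Stack: []
LOAD_CONST → push 9. Stack: [9]
LOAD_FAST a → push 34. Stack: [9, 34]
BINARY_OP * → 9 * 34 = 306. Stack: [306]
LOAD_FAST s → push 1190. Stack: [306, 1190]
BINARY_OP + → 306 + 1190 = 1496. Stack: [1496]
STORE_FAST n → n=1496. Stack: []
LOAD_CONST → push 3. Stack: [3]
LOAD_FAST n → push 1496. Stack: [3, 1496]
BINARY_OP - → 3 - 1496 = -1493. Stack: [-1493]
LOAD_FAST a → push 34. Stack: [-1493, 34]
BINARY_OP | → -1493 | 34 = -1493. Stack: [-1493]
STORE_FAST n → n=-1493. Stack: []
LOAD_FAST_LOAD_FAST s,n → push 1190,-1493. Stack: [1190, -1493]
BINARY_OP - → 1190 - -1493 = 2683. Stack: [2683]
LOAD_FAST_LOAD_FAST a,a → push 34,34. Stack: [2683, 34, 34]
BINARY_OP * → 34 * 34 = 1156. Stack: [2683, 1156]
BINARY_OP + → 2683 + 1156 = 3839. Stack: [3839]
STORE_FAST t → t=3839. Stack: []
LOAD_FAST t → push 3839. Stack: [3839]
LOAD_CONST → push 11. Stack: [3839, 11]
BINARY_OP * → 3839 * 11 = 42229. Stack: [42229]
RETURN_VALUE → return 42229.

42229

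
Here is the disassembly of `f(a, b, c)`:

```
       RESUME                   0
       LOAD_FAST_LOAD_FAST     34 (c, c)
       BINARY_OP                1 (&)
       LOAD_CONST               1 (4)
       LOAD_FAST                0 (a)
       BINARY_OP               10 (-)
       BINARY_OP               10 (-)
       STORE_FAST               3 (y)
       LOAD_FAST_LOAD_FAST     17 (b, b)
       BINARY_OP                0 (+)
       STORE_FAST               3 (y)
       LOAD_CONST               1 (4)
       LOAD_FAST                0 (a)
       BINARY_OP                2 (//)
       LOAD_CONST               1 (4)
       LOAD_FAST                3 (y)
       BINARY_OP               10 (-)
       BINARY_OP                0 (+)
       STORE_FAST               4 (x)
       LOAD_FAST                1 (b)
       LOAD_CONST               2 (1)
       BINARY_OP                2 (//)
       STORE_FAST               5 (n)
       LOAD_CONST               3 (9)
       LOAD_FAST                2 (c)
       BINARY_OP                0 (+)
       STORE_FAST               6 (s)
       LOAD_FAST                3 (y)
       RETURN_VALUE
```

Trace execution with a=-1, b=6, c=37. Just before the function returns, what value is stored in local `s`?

46

LOAD_FAST_LOAD_FAST c,c → push 37,37. Stack: [37, 37]
BINARY_OP & → 37 & 37 = 37. Stack: [37]
LOAD_CONST → push 4. Stack: [37, 4]
LOAD_FAST a → push -1. Stack: [37, 4, -1]
BINARY_OP - → 4 - -1 = 5. Stack: [37, 5]
BINARY_OP - → 37 - 5 = 32. Stack: [32]
STORE_FAST y → y=32. Stack: []
LOAD_FAST_LOAD_FAST b,b → push 6,6. Stack: [6, 6]
BINARY_OP + → 6 + 6 = 12. Stack: [12]
STORE_FAST y → y=12. Stack: []
LOAD_CONST → push 4. Stack: [4]
LOAD_FAST a → push -1. Stack: [4, -1]
BINARY_OP // → 4 // -1 = -4. Stack: [-4]
LOAD_CONST → push 4. Stack: [-4, 4]
LOAD_FAST y → push 12. Stack: [-4, 4, 12]
BINARY_OP - → 4 - 12 = -8. Stack: [-4, -8]
BINARY_OP + → -4 + -8 = -12. Stack: [-12]
STORE_FAST x → x=-12. Stack: []
LOAD_FAST b → push 6. Stack: [6]
LOAD_CONST → push 1. Stack: [6, 1]
BINARY_OP // → 6 // 1 = 6. Stack: [6]
STORE_FAST n → n=6. Stack: []
LOAD_CONST → push 9. Stack: [9]
LOAD_FAST c → push 37. Stack: [9, 37]
BINARY_OP + → 9 + 37 = 46. Stack: [46]
STORE_FAST s → s=46. Stack: []
LOAD_FAST y → push 12. Stack: [12]
RETURN_VALUE → return 12.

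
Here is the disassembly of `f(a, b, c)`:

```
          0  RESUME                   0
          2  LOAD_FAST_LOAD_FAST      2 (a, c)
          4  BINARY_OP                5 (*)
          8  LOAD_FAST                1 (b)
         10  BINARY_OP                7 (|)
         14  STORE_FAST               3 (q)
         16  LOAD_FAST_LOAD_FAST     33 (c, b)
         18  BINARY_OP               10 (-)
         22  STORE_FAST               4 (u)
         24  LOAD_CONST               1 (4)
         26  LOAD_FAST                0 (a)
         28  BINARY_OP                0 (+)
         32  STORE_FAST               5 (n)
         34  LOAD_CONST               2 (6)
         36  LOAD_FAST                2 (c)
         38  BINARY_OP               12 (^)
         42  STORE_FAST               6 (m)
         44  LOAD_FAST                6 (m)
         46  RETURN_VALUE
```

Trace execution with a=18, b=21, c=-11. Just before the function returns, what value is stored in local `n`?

22

LOAD_FAST_LOAD_FAST a,c → push 18,-11. Stack: [18, -11]
BINARY_OP * → 18 * -11 = -198. Stack: [-198]
LOAD_FAST b → push 21. Stack: [-198, 21]
BINARY_OP | → -198 | 21 = -193. Stack: [-193]
STORE_FAST q → q=-193. Stack: []
LOAD_FAST_LOAD_FAST c,b → push -11,21. Stack: [-11, 21]
BINARY_OP - → -11 - 21 = -32. Stack: [-32]
STORE_FAST u → u=-32. Stack: []
LOAD_CONST → push 4. Stack: [4]
LOAD_FAST a → push 18. Stack: [4, 18]
BINARY_OP + → 4 + 18 = 22. Stack: [22]
STORE_FAST n → n=22. Stack: []
LOAD_CONST → push 6. Stack: [6]
LOAD_FAST c → push -11. Stack: [6, -11]
BINARY_OP ^ → 6 ^ -11 = -13. Stack: [-13]
STORE_FAST m → m=-13. Stack: []
LOAD_FAST m → push -13. Stack: [-13]
RETURN_VALUE → return -13.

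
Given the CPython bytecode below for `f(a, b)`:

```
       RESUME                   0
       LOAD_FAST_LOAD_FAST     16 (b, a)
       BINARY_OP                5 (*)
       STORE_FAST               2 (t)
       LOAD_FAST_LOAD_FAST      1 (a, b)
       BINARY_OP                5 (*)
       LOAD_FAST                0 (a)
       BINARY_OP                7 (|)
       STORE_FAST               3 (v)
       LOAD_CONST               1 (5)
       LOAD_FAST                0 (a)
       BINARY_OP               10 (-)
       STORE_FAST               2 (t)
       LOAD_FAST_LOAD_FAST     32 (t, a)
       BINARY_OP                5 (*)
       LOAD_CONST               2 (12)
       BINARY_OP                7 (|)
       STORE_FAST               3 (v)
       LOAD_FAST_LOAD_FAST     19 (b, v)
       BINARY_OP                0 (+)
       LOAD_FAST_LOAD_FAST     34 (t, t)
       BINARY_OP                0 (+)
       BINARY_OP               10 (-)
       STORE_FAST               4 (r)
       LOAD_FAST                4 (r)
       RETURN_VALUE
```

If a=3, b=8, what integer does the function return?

18

LOAD_FAST_LOAD_FAST b,a → push 8,3. Stack: [8, 3]
BINARY_OP * → 8 * 3 = 24. Stack: [24]
STORE_FAST t → t=24. Stack: []
LOAD_FAST_LOAD_FAST a,b → push 3,8. Stack: [3, 8]
BINARY_OP * → 3 * 8 = 24. Stack: [24]
LOAD_FAST a → push 3. Stack: [24, 3]
BINARY_OP | → 24 | 3 = 27. Stack: [27]
STORE_FAST v → v=27. Stack: []
LOAD_CONST → push 5. Stack: [5]
LOAD_FAST a → push 3. Stack: [5, 3]
BINARY_OP - → 5 - 3 = 2. Stack: [2]
STORE_FAST t → t=2. Stack: []
LOAD_FAST_LOAD_FAST t,a → push 2,3. Stack: [2, 3]
BINARY_OP * → 2 * 3 = 6. Stack: [6]
LOAD_CONST → push 12. Stack: [6, 12]
BINARY_OP | → 6 | 12 = 14. Stack: [14]
STORE_FAST v → v=14. Stack: []
LOAD_FAST_LOAD_FAST b,v → push 8,14. Stack: [8, 14]
BINARY_OP + → 8 + 14 = 22. Stack: [22]
LOAD_FAST_LOAD_FAST t,t → push 2,2. Stack: [22, 2, 2]
BINARY_OP + → 2 + 2 = 4. Stack: [22, 4]
BINARY_OP - → 22 - 4 = 18. Stack: [18]
STORE_FAST r → r=18. Stack: []
LOAD_FAST r → push 18. Stack: [18]
RETURN_VALUE → return 18.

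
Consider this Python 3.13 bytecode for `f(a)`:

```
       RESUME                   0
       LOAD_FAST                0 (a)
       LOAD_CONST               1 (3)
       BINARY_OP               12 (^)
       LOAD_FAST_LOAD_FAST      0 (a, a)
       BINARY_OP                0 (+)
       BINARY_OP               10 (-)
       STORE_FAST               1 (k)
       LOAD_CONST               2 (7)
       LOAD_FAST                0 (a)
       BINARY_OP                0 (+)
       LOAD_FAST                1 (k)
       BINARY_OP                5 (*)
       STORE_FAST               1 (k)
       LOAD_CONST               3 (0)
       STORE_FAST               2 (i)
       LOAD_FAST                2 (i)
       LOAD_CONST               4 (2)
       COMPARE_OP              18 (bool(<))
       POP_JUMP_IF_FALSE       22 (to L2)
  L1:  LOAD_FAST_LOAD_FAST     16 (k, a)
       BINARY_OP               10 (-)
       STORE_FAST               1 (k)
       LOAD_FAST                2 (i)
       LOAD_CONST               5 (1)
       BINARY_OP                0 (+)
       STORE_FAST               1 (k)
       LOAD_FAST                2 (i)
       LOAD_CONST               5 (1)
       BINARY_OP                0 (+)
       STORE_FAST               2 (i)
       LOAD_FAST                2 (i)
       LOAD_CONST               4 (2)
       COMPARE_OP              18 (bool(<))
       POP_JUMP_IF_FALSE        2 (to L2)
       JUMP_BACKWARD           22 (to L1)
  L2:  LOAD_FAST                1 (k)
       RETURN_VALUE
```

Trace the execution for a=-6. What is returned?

LOAD_FAST a → push -6. Stack: [-6]
LOAD_CONST → push 3. Stack: [-6, 3]
BINARY_OP ^ → -6 ^ 3 = -7. Stack: [-7]
LOAD_FAST_LOAD_FAST a,a → push -6,-6. Stack: [-7, -6, -6]
BINARY_OP + → -6 + -6 = -12. Stack: [-7, -12]
BINARY_OP - → -7 - -12 = 5. Stack: [5]
STORE_FAST k → k=5. Stack: []
LOAD_CONST → push 7. Stack: [7]
LOAD_FAST a → push -6. Stack: [7, -6]
BINARY_OP + → 7 + -6 = 1. Stack: [1]
LOAD_FAST k → push 5. Stack: [1, 5]
BINARY_OP * → 1 * 5 = 5. Stack: [5]
STORE_FAST k → k=5. Stack: []
LOAD_CONST → push 0. Stack: [0]
STORE_FAST i → i=0. Stack: []
LOAD_FAST i → push 0. Stack: [0]
LOAD_CONST → push 2. Stack: [0, 2]
COMPARE_OP bool(<) → 0 vs 2 = True. Stack: [True]
POP_JUMP_IF_FALSE → pop True; no jump. Stack: []
LOAD_FAST_LOAD_FAST k,a → push 5,-6. Stack: [5, -6]
BINARY_OP - → 5 - -6 = 11. Stack: [11]
STORE_FAST k → k=11. Stack: []
LOAD_FAST i → push 0. Stack: [0]
LOAD_CONST → push 1. Stack: [0, 1]
BINARY_OP + → 0 + 1 = 1. Stack: [1]
STORE_FAST k → k=1. Stack: []
LOAD_FAST i → push 0. Stack: [0]
LOAD_CONST → push 1. Stack: [0, 1]
BINARY_OP + → 0 + 1 = 1. Stack: [1]
STORE_FAST i → i=1. Stack: []
LOAD_FAST i → push 1. Stack: [1]
LOAD_CONST → push 2. Stack: [1, 2]
COMPARE_OP bool(<) → 1 vs 2 = True. Stack: [True]
POP_JUMP_IF_FALSE → pop True; no jump. Stack: []
LOAD_FAST_LOAD_FAST k,a → push 1,-6. Stack: [1, -6]
BINARY_OP - → 1 - -6 = 7. Stack: [7]
STORE_FAST k → k=7. Stack: []
LOAD_FAST i → push 1. Stack: [1]
LOAD_CONST → push 1. Stack: [1, 1]
BINARY_OP + → 1 + 1 = 2. Stack: [2]
STORE_FAST k → k=2. Stack: []
LOAD_FAST i → push 1. Stack: [1]
LOAD_CONST → push 1. Stack: [1, 1]
BINARY_OP + → 1 + 1 = 2. Stack: [2]
STORE_FAST i → i=2. Stack: []
LOAD_FAST i → push 2. Stack: [2]
LOAD_CONST → push 2. Stack: [2, 2]
COMPARE_OP bool(<) → 2 vs 2 = False. Stack: [False]
POP_JUMP_IF_FALSE → pop False; jump. Stack: []
LOAD_FAST k → push 2. Stack: [2]
RETURN_VALUE → return 2.

2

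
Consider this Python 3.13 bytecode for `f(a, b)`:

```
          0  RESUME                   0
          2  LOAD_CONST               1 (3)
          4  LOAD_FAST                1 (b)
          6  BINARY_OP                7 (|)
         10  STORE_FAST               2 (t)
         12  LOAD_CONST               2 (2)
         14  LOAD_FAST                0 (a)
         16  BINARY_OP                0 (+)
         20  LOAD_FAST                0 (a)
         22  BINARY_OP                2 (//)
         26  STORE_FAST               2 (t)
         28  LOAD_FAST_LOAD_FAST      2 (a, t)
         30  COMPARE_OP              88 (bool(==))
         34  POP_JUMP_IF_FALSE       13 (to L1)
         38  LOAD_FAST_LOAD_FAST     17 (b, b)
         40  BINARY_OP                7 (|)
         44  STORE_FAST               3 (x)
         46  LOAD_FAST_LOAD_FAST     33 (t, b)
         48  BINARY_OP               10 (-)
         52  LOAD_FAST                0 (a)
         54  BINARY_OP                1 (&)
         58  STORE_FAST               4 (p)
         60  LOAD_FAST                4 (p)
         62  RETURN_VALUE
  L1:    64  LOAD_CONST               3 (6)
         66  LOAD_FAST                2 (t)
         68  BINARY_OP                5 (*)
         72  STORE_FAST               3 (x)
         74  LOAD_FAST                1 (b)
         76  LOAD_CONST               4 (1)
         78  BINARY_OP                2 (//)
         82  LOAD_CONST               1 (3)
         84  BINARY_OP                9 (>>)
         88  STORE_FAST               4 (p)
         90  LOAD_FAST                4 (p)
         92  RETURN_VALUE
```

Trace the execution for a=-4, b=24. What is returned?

3

LOAD_CONST → push 3. Stack: [3]
LOAD_FAST b → push 24. Stack: [3, 24]
BINARY_OP | → 3 | 24 = 27. Stack: [27]
STORE_FAST t → t=27. Stack: []
LOAD_CONST → push 2. Stack: [2]
LOAD_FAST a → push -4. Stack: [2, -4]
BINARY_OP + → 2 + -4 = -2. Stack: [-2]
LOAD_FAST a → push -4. Stack: [-2, -4]
BINARY_OP // → -2 // -4 = 0. Stack: [0]
STORE_FAST t → t=0. Stack: []
LOAD_FAST_LOAD_FAST a,t → push -4,0. Stack: [-4, 0]
COMPARE_OP bool(==) → -4 vs 0 = False. Stack: [False]
POP_JUMP_IF_FALSE → pop False; jump. Stack: []
LOAD_CONST → push 6. Stack: [6]
LOAD_FAST t → push 0. Stack: [6, 0]
BINARY_OP * → 6 * 0 = 0. Stack: [0]
STORE_FAST x → x=0. Stack: []
LOAD_FAST b → push 24. Stack: [24]
LOAD_CONST → push 1. Stack: [24, 1]
BINARY_OP // → 24 // 1 = 24. Stack: [24]
LOAD_CONST → push 3. Stack: [24, 3]
BINARY_OP >> → 24 >> 3 = 3. Stack: [3]
STORE_FAST p → p=3. Stack: []
LOAD_FAST p → push 3. Stack: [3]
RETURN_VALUE → return 3.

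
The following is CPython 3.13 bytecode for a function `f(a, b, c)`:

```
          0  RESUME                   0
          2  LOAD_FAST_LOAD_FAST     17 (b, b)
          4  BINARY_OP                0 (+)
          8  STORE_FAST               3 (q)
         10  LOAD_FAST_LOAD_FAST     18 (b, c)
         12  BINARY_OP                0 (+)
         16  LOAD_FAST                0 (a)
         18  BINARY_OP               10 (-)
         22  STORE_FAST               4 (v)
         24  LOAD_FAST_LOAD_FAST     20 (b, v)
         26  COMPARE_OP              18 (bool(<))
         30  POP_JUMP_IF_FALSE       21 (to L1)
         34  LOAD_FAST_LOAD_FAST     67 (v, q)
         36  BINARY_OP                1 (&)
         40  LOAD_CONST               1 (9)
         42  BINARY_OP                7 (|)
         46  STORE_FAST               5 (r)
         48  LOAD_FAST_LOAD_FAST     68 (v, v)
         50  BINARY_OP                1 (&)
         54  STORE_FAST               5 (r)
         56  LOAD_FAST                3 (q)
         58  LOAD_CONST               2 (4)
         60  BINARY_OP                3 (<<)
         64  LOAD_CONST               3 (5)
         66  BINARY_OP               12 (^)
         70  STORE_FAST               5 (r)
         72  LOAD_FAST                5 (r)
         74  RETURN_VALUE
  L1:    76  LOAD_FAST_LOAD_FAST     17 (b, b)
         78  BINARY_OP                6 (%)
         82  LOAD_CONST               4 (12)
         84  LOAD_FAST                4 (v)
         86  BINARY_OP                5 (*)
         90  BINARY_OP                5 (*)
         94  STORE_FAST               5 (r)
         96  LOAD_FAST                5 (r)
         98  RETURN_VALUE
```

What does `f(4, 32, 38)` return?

1029

LOAD_FAST_LOAD_FAST b,b → push 32,32. Stack: [32, 32]
BINARY_OP + → 32 + 32 = 64. Stack: [64]
STORE_FAST q → q=64. Stack: []
LOAD_FAST_LOAD_FAST b,c → push 32,38. Stack: [32, 38]
BINARY_OP + → 32 + 38 = 70. Stack: [70]
LOAD_FAST a → push 4. Stack: [70, 4]
BINARY_OP - → 70 - 4 = 66. Stack: [66]
STORE_FAST v → v=66. Stack: []
LOAD_FAST_LOAD_FAST b,v → push 32,66. Stack: [32, 66]
COMPARE_OP bool(<) → 32 vs 66 = True. Stack: [True]
POP_JUMP_IF_FALSE → pop True; no jump. Stack: []
LOAD_FAST_LOAD_FAST v,q → push 66,64. Stack: [66, 64]
BINARY_OP & → 66 & 64 = 64. Stack: [64]
LOAD_CONST → push 9. Stack: [64, 9]
BINARY_OP | → 64 | 9 = 73. Stack: [73]
STORE_FAST r → r=73. Stack: []
LOAD_FAST_LOAD_FAST v,v → push 66,66. Stack: [66, 66]
BINARY_OP & → 66 & 66 = 66. Stack: [66]
STORE_FAST r → r=66. Stack: []
LOAD_FAST q → push 64. Stack: [64]
LOAD_CONST → push 4. Stack: [64, 4]
BINARY_OP << → 64 << 4 = 1024. Stack: [1024]
LOAD_CONST → push 5. Stack: [1024, 5]
BINARY_OP ^ → 1024 ^ 5 = 1029. Stack: [1029]
STORE_FAST r → r=1029. Stack: []
LOAD_FAST r → push 1029. Stack: [1029]
RETURN_VALUE → return 1029.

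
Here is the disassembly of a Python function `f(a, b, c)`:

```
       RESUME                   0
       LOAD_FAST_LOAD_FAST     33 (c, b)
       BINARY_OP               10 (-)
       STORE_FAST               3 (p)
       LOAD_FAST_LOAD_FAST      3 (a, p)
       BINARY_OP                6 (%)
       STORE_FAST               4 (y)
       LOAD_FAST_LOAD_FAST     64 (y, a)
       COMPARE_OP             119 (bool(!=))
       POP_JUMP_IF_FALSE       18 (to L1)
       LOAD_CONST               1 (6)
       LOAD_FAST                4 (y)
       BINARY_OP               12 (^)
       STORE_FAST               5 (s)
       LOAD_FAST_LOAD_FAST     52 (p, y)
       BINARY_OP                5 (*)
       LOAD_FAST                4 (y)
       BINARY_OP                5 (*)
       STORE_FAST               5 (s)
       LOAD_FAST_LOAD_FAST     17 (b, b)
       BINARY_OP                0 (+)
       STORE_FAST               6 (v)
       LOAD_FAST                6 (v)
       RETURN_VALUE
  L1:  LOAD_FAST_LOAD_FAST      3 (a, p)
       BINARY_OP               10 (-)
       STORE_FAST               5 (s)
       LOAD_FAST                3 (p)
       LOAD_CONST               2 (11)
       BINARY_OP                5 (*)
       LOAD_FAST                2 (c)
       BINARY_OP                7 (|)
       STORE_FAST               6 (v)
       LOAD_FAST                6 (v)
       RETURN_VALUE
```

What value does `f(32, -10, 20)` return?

-20

LOAD_FAST_LOAD_FAST c,b → push 20,-10. Stack: [20, -10]
BINARY_OP - → 20 - -10 = 30. Stack: [30]
STORE_FAST p → p=30. Stack: []
LOAD_FAST_LOAD_FAST a,p → push 32,30. Stack: [32, 30]
BINARY_OP % → 32 % 30 = 2. Stack: [2]
STORE_FAST y → y=2. Stack: []
LOAD_FAST_LOAD_FAST y,a → push 2,32. Stack: [2, 32]
COMPARE_OP bool(!=) → 2 vs 32 = True. Stack: [True]
POP_JUMP_IF_FALSE → pop True; no jump. Stack: []
LOAD_CONST → push 6. Stack: [6]
LOAD_FAST y → push 2. Stack: [6, 2]
BINARY_OP ^ → 6 ^ 2 = 4. Stack: [4]
STORE_FAST s → s=4. Stack: []
LOAD_FAST_LOAD_FAST p,y → push 30,2. Stack: [30, 2]
BINARY_OP * → 30 * 2 = 60. Stack: [60]
LOAD_FAST y → push 2. Stack: [60, 2]
BINARY_OP * → 60 * 2 = 120. Stack: [120]
STORE_FAST s → s=120. Stack: []
LOAD_FAST_LOAD_FAST b,b → push -10,-10. Stack: [-10, -10]
BINARY_OP + → -10 + -10 = -20. Stack: [-20]
STORE_FAST v → v=-20. Stack: []
LOAD_FAST v → push -20. Stack: [-20]
RETURN_VALUE → return -20.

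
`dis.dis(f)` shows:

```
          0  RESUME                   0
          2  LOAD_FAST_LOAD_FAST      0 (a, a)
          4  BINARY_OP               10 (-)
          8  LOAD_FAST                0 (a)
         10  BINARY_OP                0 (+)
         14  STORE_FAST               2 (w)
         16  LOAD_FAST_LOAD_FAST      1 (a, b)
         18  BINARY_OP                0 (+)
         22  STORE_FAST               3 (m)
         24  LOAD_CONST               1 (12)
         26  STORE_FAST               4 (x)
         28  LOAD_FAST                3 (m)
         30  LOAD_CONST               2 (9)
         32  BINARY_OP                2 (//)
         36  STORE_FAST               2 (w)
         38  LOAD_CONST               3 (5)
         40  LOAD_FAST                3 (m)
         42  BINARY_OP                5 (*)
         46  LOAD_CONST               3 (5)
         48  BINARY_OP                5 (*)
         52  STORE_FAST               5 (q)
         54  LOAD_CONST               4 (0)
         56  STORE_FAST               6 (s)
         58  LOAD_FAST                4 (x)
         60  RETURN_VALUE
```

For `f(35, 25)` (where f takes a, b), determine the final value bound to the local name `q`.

1500

LOAD_FAST_LOAD_FAST a,a → push 35,35. Stack: [35, 35]
BINARY_OP - → 35 - 35 = 0. Stack: [0]
LOAD_FAST a → push 35. Stack: [0, 35]
BINARY_OP + → 0 + 35 = 35. Stack: [35]
STORE_FAST w → w=35. Stack: []
LOAD_FAST_LOAD_FAST a,b → push 35,25. Stack: [35, 25]
BINARY_OP + → 35 + 25 = 60. Stack: [60]
STORE_FAST m → m=60. Stack: []
LOAD_CONST → push 12. Stack: [12]
STORE_FAST x → x=12. Stack: []
LOAD_FAST m → push 60. Stack: [60]
LOAD_CONST → push 9. Stack: [60, 9]
BINARY_OP // → 60 // 9 = 6. Stack: [6]
STORE_FAST w → w=6. Stack: []
LOAD_CONST → push 5. Stack: [5]
LOAD_FAST m → push 60. Stack: [5, 60]
BINARY_OP * → 5 * 60 = 300. Stack: [300]
LOAD_CONST → push 5. Stack: [300, 5]
BINARY_OP * → 300 * 5 = 1500. Stack: [1500]
STORE_FAST q → q=1500. Stack: []
LOAD_CONST → push 0. Stack: [0]
STORE_FAST s → s=0. Stack: []
LOAD_FAST x → push 12. Stack: [12]
RETURN_VALUE → return 12.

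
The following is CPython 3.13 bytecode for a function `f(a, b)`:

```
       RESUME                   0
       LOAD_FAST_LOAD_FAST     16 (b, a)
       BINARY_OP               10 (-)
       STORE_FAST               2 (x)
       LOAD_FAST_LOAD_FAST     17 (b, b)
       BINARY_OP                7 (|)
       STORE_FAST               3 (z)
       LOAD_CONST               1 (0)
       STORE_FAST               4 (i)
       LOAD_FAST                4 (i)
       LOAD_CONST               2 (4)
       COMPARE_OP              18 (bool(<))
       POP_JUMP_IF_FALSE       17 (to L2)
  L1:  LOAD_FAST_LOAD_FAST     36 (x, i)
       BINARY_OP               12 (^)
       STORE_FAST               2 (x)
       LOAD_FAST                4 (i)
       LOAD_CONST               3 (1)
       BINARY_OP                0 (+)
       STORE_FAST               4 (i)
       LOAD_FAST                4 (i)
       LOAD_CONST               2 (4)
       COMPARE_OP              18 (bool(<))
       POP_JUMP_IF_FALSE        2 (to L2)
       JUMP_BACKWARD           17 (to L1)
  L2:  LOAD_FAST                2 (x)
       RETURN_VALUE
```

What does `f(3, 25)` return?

LOAD_FAST_LOAD_FAST b,a → push 25,3. Stack: [25, 3]
BINARY_OP - → 25 - 3 = 22. Stack: [22]
STORE_FAST x → x=22. Stack: []
LOAD_FAST_LOAD_FAST b,b → push 25,25. Stack: [25, 25]
BINARY_OP | → 25 | 25 = 25. Stack: [25]
STORE_FAST z → z=25. Stack: []
LOAD_CONST → push 0. Stack: [0]
STORE_FAST i → i=0. Stack: []
LOAD_FAST i → push 0. Stack: [0]
LOAD_CONST → push 4. Stack: [0, 4]
COMPARE_OP bool(<) → 0 vs 4 = True. Stack: [True]
POP_JUMP_IF_FALSE → pop True; no jump. Stack: []
LOAD_FAST_LOAD_FAST x,i → push 22,0. Stack: [22, 0]
BINARY_OP ^ → 22 ^ 0 = 22. Stack: [22]
STORE_FAST x → x=22. Stack: []
LOAD_FAST i → push 0. Stack: [0]
LOAD_CONST → push 1. Stack: [0, 1]
BINARY_OP + → 0 + 1 = 1. Stack: [1]
STORE_FAST i → i=1. Stack: []
LOAD_FAST i → push 1. Stack: [1]
LOAD_CONST → push 4. Stack: [1, 4]
COMPARE_OP bool(<) → 1 vs 4 = True. Stack: [True]
POP_JUMP_IF_FALSE → pop True; no jump. Stack: []
LOAD_FAST_LOAD_FAST x,i → push 22,1. Stack: [22, 1]
BINARY_OP ^ → 22 ^ 1 = 23. Stack: [23]
STORE_FAST x → x=23. Stack: []
LOAD_FAST i → push 1. Stack: [1]
LOAD_CONST → push 1. Stack: [1, 1]
BINARY_OP + → 1 + 1 = 2. Stack: [2]
STORE_FAST i → i=2. Stack: []
LOAD_FAST i → push 2. Stack: [2]
LOAD_CONST → push 4. Stack: [2, 4]
COMPARE_OP bool(<) → 2 vs 4 = True. Stack: [True]
POP_JUMP_IF_FALSE → pop True; no jump. Stack: []
LOAD_FAST_LOAD_FAST x,i → push 23,2. Stack: [23, 2]
BINARY_OP ^ → 23 ^ 2 = 21. Stack: [21]
STORE_FAST x → x=21. Stack: []
LOAD_FAST i → push 2. Stack: [2]
LOAD_CONST → push 1. Stack: [2, 1]
BINARY_OP + → 2 + 1 = 3. Stack: [3]
STORE_FAST i → i=3. Stack: []
LOAD_FAST i → push 3. Stack: [3]
LOAD_CONST → push 4. Stack: [3, 4]
COMPARE_OP bool(<) → 3 vs 4 = True. Stack: [True]
POP_JUMP_IF_FALSE → pop True; no jump. Stack: []
LOAD_FAST_LOAD_FAST x,i → push 21,3. Stack: [21, 3]
BINARY_OP ^ → 21 ^ 3 = 22. Stack: [22]
STORE_FAST x → x=22. Stack: []
LOAD_FAST i → push 3. Stack: [3]
LOAD_CONST → push 1. Stack: [3, 1]
BINARY_OP + → 3 + 1 = 4. Stack: [4]
STORE_FAST i → i=4. Stack: []
LOAD_FAST i → push 4. Stack: [4]
LOAD_CONST → push 4. Stack: [4, 4]
COMPARE_OP bool(<) → 4 vs 4 = False. Stack: [False]
POP_JUMP_IF_FALSE → pop False; jump. Stack: []
LOAD_FAST x → push 22. Stack: [22]
RETURN_VALUE → return 22.

22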